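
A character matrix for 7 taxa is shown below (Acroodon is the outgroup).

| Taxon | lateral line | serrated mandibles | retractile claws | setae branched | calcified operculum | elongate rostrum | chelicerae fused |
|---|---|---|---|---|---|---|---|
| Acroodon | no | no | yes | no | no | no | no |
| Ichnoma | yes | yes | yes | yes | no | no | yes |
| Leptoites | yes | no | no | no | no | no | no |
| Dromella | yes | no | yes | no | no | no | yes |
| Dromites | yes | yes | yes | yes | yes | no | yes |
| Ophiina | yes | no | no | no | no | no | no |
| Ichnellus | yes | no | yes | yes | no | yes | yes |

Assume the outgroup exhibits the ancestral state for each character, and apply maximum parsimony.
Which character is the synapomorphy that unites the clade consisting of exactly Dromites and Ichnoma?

Character polarity is set by the outgroup: the derived state is whichever differs from the outgroup's state, so for retractile claws the derived state is 'no', and for the remaining characters it is 'yes'.
All ingroup taxa share the derived state 'yes' for lateral line; it defines the ingroup but does not resolve relationships within it.
Only Dromites and Ichnoma show the derived state 'yes' for serrated mandibles, supporting them as a clade.
Only Leptoites and Ophiina show the derived state 'no' for retractile claws, supporting them as a clade.
Only Dromites, Ichnellus, and Ichnoma show the derived state 'yes' for setae branched, supporting them as a clade.
calcified operculum (derived state 'yes') is unique to Dromites (autapomorphy; uninformative for grouping).
elongate rostrum: derived state 'yes' in Ichnellus only — an autapomorphy, so it tells us nothing about relationships among taxa.
chelicerae fused (derived state 'yes') is shared by Dromella, Dromites, Ichnellus, and Ichnoma — a synapomorphy uniting that clade.
Most parsimonious ingroup topology: ((((Ichnoma,Dromites),Ichnellus),Dromella),(Leptoites,Ophiina)).
The clade {Dromites, Ichnoma} is supported by serrated mandibles: its derived state 'yes' occurs in exactly those taxa and in no other taxon (including the outgroup).

serrated mandibles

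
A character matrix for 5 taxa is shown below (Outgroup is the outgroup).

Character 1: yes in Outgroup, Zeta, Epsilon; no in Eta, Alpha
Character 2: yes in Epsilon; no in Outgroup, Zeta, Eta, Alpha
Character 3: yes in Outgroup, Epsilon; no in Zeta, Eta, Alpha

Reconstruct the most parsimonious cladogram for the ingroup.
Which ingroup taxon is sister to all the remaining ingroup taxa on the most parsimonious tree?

Character polarity is set by the outgroup: the derived state is whichever differs from the outgroup's state, so for Character 1, Character 3 the derived state is 'no', and for the remaining characters it is 'yes'.
Only Alpha and Eta show the derived state 'no' for Character 1, supporting them as a clade.
Character 2: derived state 'yes' in Epsilon only — an autapomorphy, so it tells us nothing about relationships among taxa.
Character 3: derived state 'no' in Alpha, Eta, and Zeta only — synapomorphy for {Alpha, Eta, Zeta}.
Most parsimonious ingroup topology: ((Zeta,(Eta,Alpha)),Epsilon).
Epsilon is sister to the clade containing all other ingroup taxa, so it is the earliest-diverging (most basal) ingroup lineage.

Epsilon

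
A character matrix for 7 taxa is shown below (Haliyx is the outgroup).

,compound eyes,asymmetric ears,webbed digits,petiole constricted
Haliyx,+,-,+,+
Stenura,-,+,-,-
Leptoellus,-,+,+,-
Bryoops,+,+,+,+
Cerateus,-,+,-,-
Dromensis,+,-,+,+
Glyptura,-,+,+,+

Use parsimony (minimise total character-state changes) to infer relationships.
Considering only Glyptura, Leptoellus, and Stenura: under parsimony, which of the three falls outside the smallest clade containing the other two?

Glyptura

Character polarity is set by the outgroup: the derived state is whichever differs from the outgroup's state, so for compound eyes, webbed digits, petiole constricted the derived state is '-', and for the remaining characters it is '+'.
compound eyes: derived state '-' in Cerateus, Glyptura, Leptoellus, and Stenura only — synapomorphy for {Cerateus, Glyptura, Leptoellus, Stenura}.
Only Bryoops, Cerateus, Glyptura, Leptoellus, and Stenura show the derived state '+' for asymmetric ears, supporting them as a clade.
Only Cerateus and Stenura show the derived state '-' for webbed digits, supporting them as a clade.
petiole constricted (derived state '-') is shared by Cerateus, Leptoellus, and Stenura — a synapomorphy uniting that clade.
Most parsimonious ingroup topology: (((((Stenura,Cerateus),Leptoellus),Glyptura),Bryoops),Dromensis).
Leptoellus and Stenura share a more recent common ancestor with each other than either does with Glyptura, so Glyptura is the least closely related of the three.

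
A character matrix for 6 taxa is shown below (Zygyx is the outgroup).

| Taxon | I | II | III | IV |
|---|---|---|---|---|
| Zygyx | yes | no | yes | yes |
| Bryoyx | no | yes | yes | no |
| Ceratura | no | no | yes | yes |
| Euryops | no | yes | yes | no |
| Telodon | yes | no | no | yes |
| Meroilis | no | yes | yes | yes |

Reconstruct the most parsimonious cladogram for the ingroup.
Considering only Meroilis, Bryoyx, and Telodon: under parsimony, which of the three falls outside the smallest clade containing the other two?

Character polarity is set by the outgroup: the derived state is whichever differs from the outgroup's state, so for I, III, IV the derived state is 'no', and for the remaining characters it is 'yes'.
I (derived state 'no') is shared by Bryoyx, Ceratura, Euryops, and Meroilis — a synapomorphy uniting that clade.
II (derived state 'yes') is shared by Bryoyx, Euryops, and Meroilis — a synapomorphy uniting that clade.
III (derived state 'no') is unique to Telodon (autapomorphy; uninformative for grouping).
IV: derived state 'no' in Bryoyx and Euryops only — synapomorphy for {Bryoyx, Euryops}.
Most parsimonious ingroup topology: ((((Bryoyx,Euryops),Meroilis),Ceratura),Telodon).
Meroilis and Bryoyx share a more recent common ancestor with each other than either does with Telodon, so Telodon is the least closely related of the three.

Telodon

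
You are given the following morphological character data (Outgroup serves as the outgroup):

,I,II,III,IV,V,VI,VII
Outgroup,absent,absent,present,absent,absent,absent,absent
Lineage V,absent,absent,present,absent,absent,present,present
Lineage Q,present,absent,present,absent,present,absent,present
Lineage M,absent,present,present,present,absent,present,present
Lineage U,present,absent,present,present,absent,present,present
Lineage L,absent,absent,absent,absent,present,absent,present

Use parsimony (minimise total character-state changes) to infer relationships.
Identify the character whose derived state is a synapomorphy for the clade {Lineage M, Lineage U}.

Character polarity is set by the outgroup: the derived state is whichever differs from the outgroup's state, so for III the derived state is 'absent', and for the remaining characters it is 'present'.
I (state 'present') occurs in Lineage Q and Lineage U but conflicts with the nesting implied by the other characters — most parsimoniously interpreted as homoplasy.
II (derived state 'present') is unique to Lineage M (autapomorphy; uninformative for grouping).
III (derived state 'absent') is unique to Lineage L (autapomorphy; uninformative for grouping).
IV: derived state 'present' in Lineage M and Lineage U only — synapomorphy for {Lineage M, Lineage U}.
V: derived state 'present' in Lineage L and Lineage Q only — synapomorphy for {Lineage L, Lineage Q}.
Only Lineage M, Lineage U, and Lineage V show the derived state 'present' for VI, supporting them as a clade.
VII (derived state 'present') is shared by all ingroup taxa — unites the whole ingroup.
Most parsimonious ingroup topology: ((Lineage V,(Lineage M,Lineage U)),(Lineage Q,Lineage L)).
The clade {Lineage M, Lineage U} is supported by IV: its derived state 'present' occurs in exactly those taxa and in no other taxon (including the outgroup).

IV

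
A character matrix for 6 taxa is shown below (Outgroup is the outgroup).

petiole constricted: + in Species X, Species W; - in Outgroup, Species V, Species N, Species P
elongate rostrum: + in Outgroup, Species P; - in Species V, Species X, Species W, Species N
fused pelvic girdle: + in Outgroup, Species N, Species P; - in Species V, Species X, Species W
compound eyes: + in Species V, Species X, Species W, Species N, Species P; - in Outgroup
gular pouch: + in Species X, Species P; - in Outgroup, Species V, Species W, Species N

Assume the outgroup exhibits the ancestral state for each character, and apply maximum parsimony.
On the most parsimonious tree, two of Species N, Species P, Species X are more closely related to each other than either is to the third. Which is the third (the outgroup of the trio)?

Species P

Character polarity is set by the outgroup: the derived state is whichever differs from the outgroup's state, so for elongate rostrum, fused pelvic girdle the derived state is '-', and for the remaining characters it is '+'.
Only Species W and Species X show the derived state '+' for petiole constricted, supporting them as a clade.
elongate rostrum (derived state '-') is shared by Species N, Species V, Species W, and Species X — a synapomorphy uniting that clade.
Only Species V, Species W, and Species X show the derived state '-' for fused pelvic girdle, supporting them as a clade.
compound eyes (derived state '+') is shared by all ingroup taxa — unites the whole ingroup.
gular pouch groups Species P and Species X, which is incompatible with the clades supported by the remaining characters; treating it as convergent (homoplasy) costs fewer steps than any alternative tree.
Most parsimonious ingroup topology: (((Species V,(Species X,Species W)),Species N),Species P).
Species N and Species X share a more recent common ancestor with each other than either does with Species P, so Species P is the least closely related of the three.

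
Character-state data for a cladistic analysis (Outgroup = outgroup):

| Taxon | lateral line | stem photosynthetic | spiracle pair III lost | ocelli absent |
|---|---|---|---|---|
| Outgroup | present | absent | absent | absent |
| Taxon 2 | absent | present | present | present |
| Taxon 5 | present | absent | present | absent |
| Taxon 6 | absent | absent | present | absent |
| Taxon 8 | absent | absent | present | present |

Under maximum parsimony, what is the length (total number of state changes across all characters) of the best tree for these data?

Character polarity is set by the outgroup: the derived state is whichever differs from the outgroup's state, so for lateral line the derived state is 'absent', and for the remaining characters it is 'present'.
lateral line: derived state 'absent' in Taxon 2, Taxon 6, and Taxon 8 only — synapomorphy for {Taxon 2, Taxon 6, Taxon 8}.
stem photosynthetic: derived state 'present' in Taxon 2 only — an autapomorphy, so it tells us nothing about relationships among taxa.
spiracle pair III lost (derived state 'present') is shared by all ingroup taxa — unites the whole ingroup.
Only Taxon 2 and Taxon 8 show the derived state 'present' for ocelli absent, supporting them as a clade.
Most parsimonious ingroup topology: (((Taxon 2,Taxon 8),Taxon 6),Taxon 5).
Changes per character on this tree: lateral line: 1; stem photosynthetic: 1; spiracle pair III lost: 1; ocelli absent: 1.
Total = 4.

4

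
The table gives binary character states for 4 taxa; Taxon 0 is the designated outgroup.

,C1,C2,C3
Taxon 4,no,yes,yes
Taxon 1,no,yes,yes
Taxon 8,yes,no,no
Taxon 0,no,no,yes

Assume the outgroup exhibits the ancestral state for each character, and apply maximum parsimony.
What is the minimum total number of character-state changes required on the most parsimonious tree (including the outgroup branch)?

3

Character polarity is set by the outgroup: the derived state is whichever differs from the outgroup's state, so for C3 the derived state is 'no', and for the remaining characters it is 'yes'.
C1 (derived state 'yes') is unique to Taxon 8 (autapomorphy; uninformative for grouping).
C2 (derived state 'yes') is shared by Taxon 1 and Taxon 4 — a synapomorphy uniting that clade.
C3 (derived state 'no') is unique to Taxon 8 (autapomorphy; uninformative for grouping).
Most parsimonious ingroup topology: ((Taxon 1,Taxon 4),Taxon 8).
Changes per character on this tree: C1: 1; C2: 1; C3: 1.
Total = 3.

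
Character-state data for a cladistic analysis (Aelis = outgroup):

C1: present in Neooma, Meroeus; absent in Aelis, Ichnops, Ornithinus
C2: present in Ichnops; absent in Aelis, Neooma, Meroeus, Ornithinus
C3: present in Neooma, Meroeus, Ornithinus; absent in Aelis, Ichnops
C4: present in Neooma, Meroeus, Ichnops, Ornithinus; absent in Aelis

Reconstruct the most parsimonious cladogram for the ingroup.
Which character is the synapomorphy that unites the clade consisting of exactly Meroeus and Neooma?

C1

The outgroup has state 'absent' for every character, so 'present' is the derived state throughout.
C1 (derived state 'present') is shared by Meroeus and Neooma — a synapomorphy uniting that clade.
C2: derived state 'present' in Ichnops only — an autapomorphy, so it tells us nothing about relationships among taxa.
C3: derived state 'present' in Meroeus, Neooma, and Ornithinus only — synapomorphy for {Meroeus, Neooma, Ornithinus}.
All ingroup taxa share the derived state 'present' for C4; it defines the ingroup but does not resolve relationships within it.
Most parsimonious ingroup topology: (((Neooma,Meroeus),Ornithinus),Ichnops).
The clade {Meroeus, Neooma} is supported by C1: its derived state 'present' occurs in exactly those taxa and in no other taxon (including the outgroup).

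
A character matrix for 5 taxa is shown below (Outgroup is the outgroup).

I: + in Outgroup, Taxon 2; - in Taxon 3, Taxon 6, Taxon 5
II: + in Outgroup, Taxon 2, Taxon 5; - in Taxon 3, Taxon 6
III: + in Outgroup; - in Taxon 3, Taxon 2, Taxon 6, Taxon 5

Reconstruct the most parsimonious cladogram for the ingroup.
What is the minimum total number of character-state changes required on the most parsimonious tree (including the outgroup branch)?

The outgroup has state '+' for every character, so '-' is the derived state throughout.
I (derived state '-') is shared by Taxon 3, Taxon 5, and Taxon 6 — a synapomorphy uniting that clade.
II (derived state '-') is shared by Taxon 3 and Taxon 6 — a synapomorphy uniting that clade.
All ingroup taxa share the derived state '-' for III; it defines the ingroup but does not resolve relationships within it.
Most parsimonious ingroup topology: (((Taxon 3,Taxon 6),Taxon 5),Taxon 2).
Changes per character on this tree: I: 1; II: 1; III: 1.
Total = 3.

3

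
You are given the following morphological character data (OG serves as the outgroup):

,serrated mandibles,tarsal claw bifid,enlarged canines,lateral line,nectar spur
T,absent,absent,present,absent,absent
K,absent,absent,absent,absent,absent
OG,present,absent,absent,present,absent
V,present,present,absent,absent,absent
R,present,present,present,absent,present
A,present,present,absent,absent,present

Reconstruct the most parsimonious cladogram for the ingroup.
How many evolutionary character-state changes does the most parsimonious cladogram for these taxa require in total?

6

Character polarity is set by the outgroup: the derived state is whichever differs from the outgroup's state, so for serrated mandibles, lateral line the derived state is 'absent', and for the remaining characters it is 'present'.
serrated mandibles: derived state 'absent' in K and T only — synapomorphy for {K, T}.
tarsal claw bifid: derived state 'present' in A, R, and V only — synapomorphy for {A, R, V}.
enlarged canines (state 'present') occurs in R and T but conflicts with the nesting implied by the other characters — most parsimoniously interpreted as homoplasy.
lateral line (derived state 'absent') is shared by all ingroup taxa — unites the whole ingroup.
nectar spur: derived state 'present' in A and R only — synapomorphy for {A, R}.
Most parsimonious ingroup topology: ((K,T),(V,(A,R))).
Changes per character on this tree: serrated mandibles: 1; tarsal claw bifid: 1; enlarged canines: 2; lateral line: 1; nectar spur: 1.
Total = 6.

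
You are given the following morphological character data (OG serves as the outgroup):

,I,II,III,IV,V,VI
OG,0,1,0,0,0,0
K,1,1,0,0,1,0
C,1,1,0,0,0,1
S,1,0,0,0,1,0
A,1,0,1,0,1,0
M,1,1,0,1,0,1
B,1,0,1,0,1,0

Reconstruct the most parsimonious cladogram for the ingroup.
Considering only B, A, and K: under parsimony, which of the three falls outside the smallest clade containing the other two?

Character polarity is set by the outgroup: the derived state is whichever differs from the outgroup's state, so for II the derived state is '0', and for the remaining characters it is '1'.
All ingroup taxa share the derived state '1' for I; it defines the ingroup but does not resolve relationships within it.
II: derived state '0' in A, B, and S only — synapomorphy for {A, B, S}.
III: derived state '1' in A and B only — synapomorphy for {A, B}.
IV (derived state '1') is unique to M (autapomorphy; uninformative for grouping).
Only A, B, K, and S show the derived state '1' for V, supporting them as a clade.
VI (derived state '1') is shared by C and M — a synapomorphy uniting that clade.
Most parsimonious ingroup topology: ((K,(S,(A,B))),(C,M)).
B and A share a more recent common ancestor with each other than either does with K, so K is the least closely related of the three.

K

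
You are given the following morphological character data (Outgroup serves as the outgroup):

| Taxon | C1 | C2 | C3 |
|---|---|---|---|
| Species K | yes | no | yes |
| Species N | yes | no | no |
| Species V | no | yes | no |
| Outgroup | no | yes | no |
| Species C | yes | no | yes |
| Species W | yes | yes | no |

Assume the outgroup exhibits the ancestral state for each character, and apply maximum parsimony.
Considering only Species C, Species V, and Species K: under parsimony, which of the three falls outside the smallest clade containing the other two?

Species V

Character polarity is set by the outgroup: the derived state is whichever differs from the outgroup's state, so for C2 the derived state is 'no', and for the remaining characters it is 'yes'.
C1 (derived state 'yes') is shared by Species C, Species K, Species N, and Species W — a synapomorphy uniting that clade.
Only Species C, Species K, and Species N show the derived state 'no' for C2, supporting them as a clade.
Only Species C and Species K show the derived state 'yes' for C3, supporting them as a clade.
Most parsimonious ingroup topology: ((((Species K,Species C),Species N),Species W),Species V).
Species K and Species C share a more recent common ancestor with each other than either does with Species V, so Species V is the least closely related of the three.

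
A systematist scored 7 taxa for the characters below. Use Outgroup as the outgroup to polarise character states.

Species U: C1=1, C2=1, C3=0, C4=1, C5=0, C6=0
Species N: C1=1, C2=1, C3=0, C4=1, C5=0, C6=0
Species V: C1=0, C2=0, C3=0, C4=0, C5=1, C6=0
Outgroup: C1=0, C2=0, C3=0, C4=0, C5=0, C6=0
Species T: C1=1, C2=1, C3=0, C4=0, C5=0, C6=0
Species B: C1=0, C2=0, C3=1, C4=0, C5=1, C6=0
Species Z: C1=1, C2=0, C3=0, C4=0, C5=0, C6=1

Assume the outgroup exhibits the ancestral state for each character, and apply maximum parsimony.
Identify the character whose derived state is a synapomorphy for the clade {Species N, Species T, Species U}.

The outgroup has state '0' for every character, so '1' is the derived state throughout.
C1 (derived state '1') is shared by Species N, Species T, Species U, and Species Z — a synapomorphy uniting that clade.
Only Species N, Species T, and Species U show the derived state '1' for C2, supporting them as a clade.
C3: derived state '1' in Species B only — an autapomorphy, so it tells us nothing about relationships among taxa.
C4 (derived state '1') is shared by Species N and Species U — a synapomorphy uniting that clade.
Only Species B and Species V show the derived state '1' for C5, supporting them as a clade.
C6 (derived state '1') is unique to Species Z (autapomorphy; uninformative for grouping).
Most parsimonious ingroup topology: ((Species V,Species B),(Species Z,((Species N,Species U),Species T))).
The clade {Species N, Species T, Species U} is supported by C2: its derived state '1' occurs in exactly those taxa and in no other taxon (including the outgroup).

C2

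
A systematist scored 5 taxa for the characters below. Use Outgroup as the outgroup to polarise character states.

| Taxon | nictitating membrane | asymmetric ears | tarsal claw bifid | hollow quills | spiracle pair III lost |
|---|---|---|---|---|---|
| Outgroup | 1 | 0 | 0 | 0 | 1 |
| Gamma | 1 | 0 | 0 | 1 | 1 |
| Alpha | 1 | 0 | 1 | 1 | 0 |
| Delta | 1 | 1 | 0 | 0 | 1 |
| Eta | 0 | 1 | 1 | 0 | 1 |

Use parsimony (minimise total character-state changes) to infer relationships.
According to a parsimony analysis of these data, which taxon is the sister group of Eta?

Delta

Character polarity is set by the outgroup: the derived state is whichever differs from the outgroup's state, so for nictitating membrane, spiracle pair III lost the derived state is '0', and for the remaining characters it is '1'.
nictitating membrane (derived state '0') is unique to Eta (autapomorphy; uninformative for grouping).
Only Delta and Eta show the derived state '1' for asymmetric ears, supporting them as a clade.
tarsal claw bifid (state '1') occurs in Alpha and Eta but conflicts with the nesting implied by the other characters — most parsimoniously interpreted as homoplasy.
hollow quills (derived state '1') is shared by Alpha and Gamma — a synapomorphy uniting that clade.
spiracle pair III lost: derived state '0' in Alpha only — an autapomorphy, so it tells us nothing about relationships among taxa.
Most parsimonious ingroup topology: ((Gamma,Alpha),(Delta,Eta)).
Eta and Delta form a cherry on this tree, so they are sister taxa.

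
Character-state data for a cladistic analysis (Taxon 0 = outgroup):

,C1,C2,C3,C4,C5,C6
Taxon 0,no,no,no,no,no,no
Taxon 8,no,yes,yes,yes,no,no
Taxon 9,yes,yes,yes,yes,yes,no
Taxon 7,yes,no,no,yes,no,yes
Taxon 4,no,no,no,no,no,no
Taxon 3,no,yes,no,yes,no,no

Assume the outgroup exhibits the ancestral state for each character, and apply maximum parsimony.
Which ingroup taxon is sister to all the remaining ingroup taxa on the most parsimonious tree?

The outgroup has state 'no' for every character, so 'yes' is the derived state throughout.
C1 (state 'yes') occurs in Taxon 7 and Taxon 9 but conflicts with the nesting implied by the other characters — most parsimoniously interpreted as homoplasy.
C2: derived state 'yes' in Taxon 3, Taxon 8, and Taxon 9 only — synapomorphy for {Taxon 3, Taxon 8, Taxon 9}.
Only Taxon 8 and Taxon 9 show the derived state 'yes' for C3, supporting them as a clade.
Only Taxon 3, Taxon 7, Taxon 8, and Taxon 9 show the derived state 'yes' for C4, supporting them as a clade.
C5: derived state 'yes' in Taxon 9 only — an autapomorphy, so it tells us nothing about relationships among taxa.
C6 (derived state 'yes') is unique to Taxon 7 (autapomorphy; uninformative for grouping).
Most parsimonious ingroup topology: ((((Taxon 8,Taxon 9),Taxon 3),Taxon 7),Taxon 4).
Taxon 4 is sister to the clade containing all other ingroup taxa, so it is the earliest-diverging (most basal) ingroup lineage.

Taxon 4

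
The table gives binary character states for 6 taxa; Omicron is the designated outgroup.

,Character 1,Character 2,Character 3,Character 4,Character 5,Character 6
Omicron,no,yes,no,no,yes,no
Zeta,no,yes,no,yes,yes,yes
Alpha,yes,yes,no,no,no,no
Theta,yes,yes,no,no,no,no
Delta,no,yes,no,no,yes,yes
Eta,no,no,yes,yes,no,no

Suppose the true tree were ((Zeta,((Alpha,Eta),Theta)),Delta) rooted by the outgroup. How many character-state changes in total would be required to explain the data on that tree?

Map each character onto ((Zeta,((Alpha,Eta),Theta)),Delta) (rooted by Omicron) and count the minimum state changes it requires (Fitch parsimony):
Character 1: 2; Character 2: 1; Character 3: 1; Character 4: 2; Character 5: 1; Character 6: 2.
Total tree length = 9.

9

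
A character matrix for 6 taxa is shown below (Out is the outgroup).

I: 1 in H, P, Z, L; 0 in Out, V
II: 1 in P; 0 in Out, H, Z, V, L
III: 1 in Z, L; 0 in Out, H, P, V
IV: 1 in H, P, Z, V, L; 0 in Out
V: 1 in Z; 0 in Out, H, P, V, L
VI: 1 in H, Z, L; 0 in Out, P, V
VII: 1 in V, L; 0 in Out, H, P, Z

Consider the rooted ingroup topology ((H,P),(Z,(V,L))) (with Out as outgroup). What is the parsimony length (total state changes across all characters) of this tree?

Map each character onto ((H,P),(Z,(V,L))) (rooted by Out) and count the minimum state changes it requires (Fitch parsimony):
I: 2; II: 1; III: 2; IV: 1; V: 1; VI: 3; VII: 1.
Total tree length = 11.

11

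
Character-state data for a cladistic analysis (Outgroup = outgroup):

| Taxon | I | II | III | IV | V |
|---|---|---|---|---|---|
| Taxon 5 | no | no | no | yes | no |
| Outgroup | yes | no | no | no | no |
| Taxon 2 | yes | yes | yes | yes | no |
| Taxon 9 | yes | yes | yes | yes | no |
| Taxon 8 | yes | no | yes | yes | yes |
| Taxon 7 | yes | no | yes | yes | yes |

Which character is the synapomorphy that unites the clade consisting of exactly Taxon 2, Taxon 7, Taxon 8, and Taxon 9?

Character polarity is set by the outgroup: the derived state is whichever differs from the outgroup's state, so for I the derived state is 'no', and for the remaining characters it is 'yes'.
I: derived state 'no' in Taxon 5 only — an autapomorphy, so it tells us nothing about relationships among taxa.
II (derived state 'yes') is shared by Taxon 2 and Taxon 9 — a synapomorphy uniting that clade.
III (derived state 'yes') is shared by Taxon 2, Taxon 7, Taxon 8, and Taxon 9 — a synapomorphy uniting that clade.
All ingroup taxa share the derived state 'yes' for IV; it defines the ingroup but does not resolve relationships within it.
Only Taxon 7 and Taxon 8 show the derived state 'yes' for V, supporting them as a clade.
Most parsimonious ingroup topology: (((Taxon 2,Taxon 9),(Taxon 7,Taxon 8)),Taxon 5).
The clade {Taxon 2, Taxon 7, Taxon 8, Taxon 9} is supported by III: its derived state 'yes' occurs in exactly those taxa and in no other taxon (including the outgroup).

III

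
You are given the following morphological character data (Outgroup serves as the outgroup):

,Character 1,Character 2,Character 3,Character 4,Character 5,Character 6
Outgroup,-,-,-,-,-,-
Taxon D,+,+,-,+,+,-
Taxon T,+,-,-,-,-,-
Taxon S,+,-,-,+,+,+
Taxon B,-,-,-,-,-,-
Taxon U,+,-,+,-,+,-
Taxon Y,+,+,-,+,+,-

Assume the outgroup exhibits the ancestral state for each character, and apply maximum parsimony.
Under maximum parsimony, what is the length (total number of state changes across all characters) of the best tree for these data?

6

The outgroup has state '-' for every character, so '+' is the derived state throughout.
Character 1 (derived state '+') is shared by Taxon D, Taxon S, Taxon T, Taxon U, and Taxon Y — a synapomorphy uniting that clade.
Character 2: derived state '+' in Taxon D and Taxon Y only — synapomorphy for {Taxon D, Taxon Y}.
Character 3 (derived state '+') is unique to Taxon U (autapomorphy; uninformative for grouping).
Character 4 (derived state '+') is shared by Taxon D, Taxon S, and Taxon Y — a synapomorphy uniting that clade.
Character 5: derived state '+' in Taxon D, Taxon S, Taxon U, and Taxon Y only — synapomorphy for {Taxon D, Taxon S, Taxon U, Taxon Y}.
Character 6: derived state '+' in Taxon S only — an autapomorphy, so it tells us nothing about relationships among taxa.
Most parsimonious ingroup topology: (((((Taxon D,Taxon Y),Taxon S),Taxon U),Taxon T),Taxon B).
Changes per character on this tree: Character 1: 1; Character 2: 1; Character 3: 1; Character 4: 1; Character 5: 1; Character 6: 1.
Total = 6.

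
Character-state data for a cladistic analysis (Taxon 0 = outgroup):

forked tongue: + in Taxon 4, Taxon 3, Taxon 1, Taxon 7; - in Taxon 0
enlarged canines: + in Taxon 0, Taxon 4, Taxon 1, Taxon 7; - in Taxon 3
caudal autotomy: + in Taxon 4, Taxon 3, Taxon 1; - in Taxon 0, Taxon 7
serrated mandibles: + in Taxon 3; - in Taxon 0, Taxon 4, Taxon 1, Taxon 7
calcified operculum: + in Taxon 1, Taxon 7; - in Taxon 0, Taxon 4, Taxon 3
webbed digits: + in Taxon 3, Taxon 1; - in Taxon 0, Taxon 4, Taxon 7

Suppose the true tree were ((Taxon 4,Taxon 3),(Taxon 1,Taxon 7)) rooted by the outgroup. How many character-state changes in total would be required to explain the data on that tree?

Map each character onto ((Taxon 4,Taxon 3),(Taxon 1,Taxon 7)) (rooted by Taxon 0) and count the minimum state changes it requires (Fitch parsimony):
forked tongue: 1; enlarged canines: 1; caudal autotomy: 2; serrated mandibles: 1; calcified operculum: 1; webbed digits: 2.
Total tree length = 8.

8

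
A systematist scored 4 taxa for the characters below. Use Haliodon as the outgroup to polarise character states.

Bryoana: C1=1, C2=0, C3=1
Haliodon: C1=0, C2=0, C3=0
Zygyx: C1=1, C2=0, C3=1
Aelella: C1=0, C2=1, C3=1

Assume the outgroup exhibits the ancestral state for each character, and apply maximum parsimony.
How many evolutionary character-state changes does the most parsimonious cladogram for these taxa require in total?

3

The outgroup has state '0' for every character, so '1' is the derived state throughout.
C1: derived state '1' in Bryoana and Zygyx only — synapomorphy for {Bryoana, Zygyx}.
C2: derived state '1' in Aelella only — an autapomorphy, so it tells us nothing about relationships among taxa.
All ingroup taxa share the derived state '1' for C3; it defines the ingroup but does not resolve relationships within it.
Most parsimonious ingroup topology: ((Zygyx,Bryoana),Aelella).
Changes per character on this tree: C1: 1; C2: 1; C3: 1.
Total = 3.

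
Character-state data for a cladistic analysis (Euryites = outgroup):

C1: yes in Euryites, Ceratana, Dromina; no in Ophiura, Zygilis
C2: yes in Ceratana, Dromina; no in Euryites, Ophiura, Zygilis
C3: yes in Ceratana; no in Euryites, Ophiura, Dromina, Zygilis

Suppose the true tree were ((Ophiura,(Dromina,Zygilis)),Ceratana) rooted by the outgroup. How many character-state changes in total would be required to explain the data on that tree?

Map each character onto ((Ophiura,(Dromina,Zygilis)),Ceratana) (rooted by Euryites) and count the minimum state changes it requires (Fitch parsimony):
C1: 2; C2: 2; C3: 1.
Total tree length = 5.

5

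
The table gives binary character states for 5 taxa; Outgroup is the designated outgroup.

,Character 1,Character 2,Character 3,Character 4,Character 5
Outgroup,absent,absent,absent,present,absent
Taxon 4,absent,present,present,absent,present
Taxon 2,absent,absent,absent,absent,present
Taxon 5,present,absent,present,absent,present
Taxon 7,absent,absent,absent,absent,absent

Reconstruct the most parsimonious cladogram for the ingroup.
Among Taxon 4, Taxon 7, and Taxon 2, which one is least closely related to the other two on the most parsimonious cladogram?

Character polarity is set by the outgroup: the derived state is whichever differs from the outgroup's state, so for Character 4 the derived state is 'absent', and for the remaining characters it is 'present'.
Character 1 (derived state 'present') is unique to Taxon 5 (autapomorphy; uninformative for grouping).
Character 2 (derived state 'present') is unique to Taxon 4 (autapomorphy; uninformative for grouping).
Character 3 (derived state 'present') is shared by Taxon 4 and Taxon 5 — a synapomorphy uniting that clade.
All ingroup taxa share the derived state 'absent' for Character 4; it defines the ingroup but does not resolve relationships within it.
Character 5 (derived state 'present') is shared by Taxon 2, Taxon 4, and Taxon 5 — a synapomorphy uniting that clade.
Most parsimonious ingroup topology: (((Taxon 4,Taxon 5),Taxon 2),Taxon 7).
Taxon 2 and Taxon 4 share a more recent common ancestor with each other than either does with Taxon 7, so Taxon 7 is the least closely related of the three.

Taxon 7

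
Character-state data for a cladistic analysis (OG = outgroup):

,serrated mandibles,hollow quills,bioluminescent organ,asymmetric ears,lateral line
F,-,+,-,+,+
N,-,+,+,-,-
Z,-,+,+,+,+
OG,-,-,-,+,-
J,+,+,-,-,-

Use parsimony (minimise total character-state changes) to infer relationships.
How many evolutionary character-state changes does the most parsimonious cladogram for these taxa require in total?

6

Character polarity is set by the outgroup: the derived state is whichever differs from the outgroup's state, so for asymmetric ears the derived state is '-', and for the remaining characters it is '+'.
serrated mandibles: derived state '+' in J only — an autapomorphy, so it tells us nothing about relationships among taxa.
All ingroup taxa share the derived state '+' for hollow quills; it defines the ingroup but does not resolve relationships within it.
bioluminescent organ groups N and Z, which is incompatible with the clades supported by the remaining characters; treating it as convergent (homoplasy) costs fewer steps than any alternative tree.
asymmetric ears: derived state '-' in J and N only — synapomorphy for {J, N}.
lateral line: derived state '+' in F and Z only — synapomorphy for {F, Z}.
Most parsimonious ingroup topology: ((N,J),(F,Z)).
Changes per character on this tree: serrated mandibles: 1; hollow quills: 1; bioluminescent organ: 2; asymmetric ears: 1; lateral line: 1.
Total = 6.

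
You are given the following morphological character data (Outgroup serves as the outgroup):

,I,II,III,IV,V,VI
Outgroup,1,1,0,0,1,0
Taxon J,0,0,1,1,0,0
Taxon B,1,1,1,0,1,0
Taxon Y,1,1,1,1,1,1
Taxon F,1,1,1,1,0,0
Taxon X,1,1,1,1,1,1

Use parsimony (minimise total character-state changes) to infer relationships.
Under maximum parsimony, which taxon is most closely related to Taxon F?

Character polarity is set by the outgroup: the derived state is whichever differs from the outgroup's state, so for I, II, V the derived state is '0', and for the remaining characters it is '1'.
I (derived state '0') is unique to Taxon J (autapomorphy; uninformative for grouping).
II: derived state '0' in Taxon J only — an autapomorphy, so it tells us nothing about relationships among taxa.
All ingroup taxa share the derived state '1' for III; it defines the ingroup but does not resolve relationships within it.
IV: derived state '1' in Taxon F, Taxon J, Taxon X, and Taxon Y only — synapomorphy for {Taxon F, Taxon J, Taxon X, Taxon Y}.
Only Taxon F and Taxon J show the derived state '0' for V, supporting them as a clade.
VI (derived state '1') is shared by Taxon X and Taxon Y — a synapomorphy uniting that clade.
Most parsimonious ingroup topology: (((Taxon J,Taxon F),(Taxon Y,Taxon X)),Taxon B).
Taxon F and Taxon J form a cherry on this tree, so they are sister taxa.

Taxon J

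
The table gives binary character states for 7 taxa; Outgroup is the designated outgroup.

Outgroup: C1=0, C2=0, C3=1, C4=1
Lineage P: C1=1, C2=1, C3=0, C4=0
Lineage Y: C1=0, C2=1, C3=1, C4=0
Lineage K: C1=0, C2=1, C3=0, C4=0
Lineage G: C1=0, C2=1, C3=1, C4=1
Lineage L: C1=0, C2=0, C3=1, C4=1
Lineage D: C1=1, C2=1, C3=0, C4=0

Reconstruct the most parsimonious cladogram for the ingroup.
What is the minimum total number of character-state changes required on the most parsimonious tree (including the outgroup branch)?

4

Character polarity is set by the outgroup: the derived state is whichever differs from the outgroup's state, so for C3, C4 the derived state is '0', and for the remaining characters it is '1'.
Only Lineage D and Lineage P show the derived state '1' for C1, supporting them as a clade.
C2 (derived state '1') is shared by Lineage D, Lineage G, Lineage K, Lineage P, and Lineage Y — a synapomorphy uniting that clade.
Only Lineage D, Lineage K, and Lineage P show the derived state '0' for C3, supporting them as a clade.
C4 (derived state '0') is shared by Lineage D, Lineage K, Lineage P, and Lineage Y — a synapomorphy uniting that clade.
Most parsimonious ingroup topology: (((((Lineage P,Lineage D),Lineage K),Lineage Y),Lineage G),Lineage L).
Changes per character on this tree: C1: 1; C2: 1; C3: 1; C4: 1.
Total = 4.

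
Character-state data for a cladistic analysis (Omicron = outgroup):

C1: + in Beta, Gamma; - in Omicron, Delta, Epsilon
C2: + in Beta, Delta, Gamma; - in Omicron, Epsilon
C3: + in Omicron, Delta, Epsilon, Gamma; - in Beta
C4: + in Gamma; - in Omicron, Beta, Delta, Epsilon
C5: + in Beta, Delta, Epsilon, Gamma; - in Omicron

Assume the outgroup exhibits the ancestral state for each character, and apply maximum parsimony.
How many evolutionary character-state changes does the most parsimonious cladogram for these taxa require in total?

Character polarity is set by the outgroup: the derived state is whichever differs from the outgroup's state, so for C3 the derived state is '-', and for the remaining characters it is '+'.
C1: derived state '+' in Beta and Gamma only — synapomorphy for {Beta, Gamma}.
Only Beta, Delta, and Gamma show the derived state '+' for C2, supporting them as a clade.
C3: derived state '-' in Beta only — an autapomorphy, so it tells us nothing about relationships among taxa.
C4 (derived state '+') is unique to Gamma (autapomorphy; uninformative for grouping).
All ingroup taxa share the derived state '+' for C5; it defines the ingroup but does not resolve relationships within it.
Most parsimonious ingroup topology: (((Beta,Gamma),Delta),Epsilon).
Changes per character on this tree: C1: 1; C2: 1; C3: 1; C4: 1; C5: 1.
Total = 5.

5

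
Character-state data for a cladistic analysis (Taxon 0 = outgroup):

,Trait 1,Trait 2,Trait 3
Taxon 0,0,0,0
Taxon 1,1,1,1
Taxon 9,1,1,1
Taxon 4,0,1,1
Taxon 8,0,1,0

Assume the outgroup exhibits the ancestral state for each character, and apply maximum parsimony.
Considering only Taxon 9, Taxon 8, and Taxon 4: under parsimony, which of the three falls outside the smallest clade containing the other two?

The outgroup has state '0' for every character, so '1' is the derived state throughout.
Only Taxon 1 and Taxon 9 show the derived state '1' for Trait 1, supporting them as a clade.
All ingroup taxa share the derived state '1' for Trait 2; it defines the ingroup but does not resolve relationships within it.
Only Taxon 1, Taxon 4, and Taxon 9 show the derived state '1' for Trait 3, supporting them as a clade.
Most parsimonious ingroup topology: (((Taxon 1,Taxon 9),Taxon 4),Taxon 8).
Taxon 9 and Taxon 4 share a more recent common ancestor with each other than either does with Taxon 8, so Taxon 8 is the least closely related of the three.

Taxon 8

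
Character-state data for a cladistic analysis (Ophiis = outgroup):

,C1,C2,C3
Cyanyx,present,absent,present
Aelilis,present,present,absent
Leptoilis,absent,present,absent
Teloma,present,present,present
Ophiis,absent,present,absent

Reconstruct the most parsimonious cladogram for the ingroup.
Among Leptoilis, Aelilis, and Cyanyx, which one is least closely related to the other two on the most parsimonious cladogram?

Leptoilis

Character polarity is set by the outgroup: the derived state is whichever differs from the outgroup's state, so for C2 the derived state is 'absent', and for the remaining characters it is 'present'.
C1: derived state 'present' in Aelilis, Cyanyx, and Teloma only — synapomorphy for {Aelilis, Cyanyx, Teloma}.
C2: derived state 'absent' in Cyanyx only — an autapomorphy, so it tells us nothing about relationships among taxa.
Only Cyanyx and Teloma show the derived state 'present' for C3, supporting them as a clade.
Most parsimonious ingroup topology: (Leptoilis,((Teloma,Cyanyx),Aelilis)).
Aelilis and Cyanyx share a more recent common ancestor with each other than either does with Leptoilis, so Leptoilis is the least closely related of the three.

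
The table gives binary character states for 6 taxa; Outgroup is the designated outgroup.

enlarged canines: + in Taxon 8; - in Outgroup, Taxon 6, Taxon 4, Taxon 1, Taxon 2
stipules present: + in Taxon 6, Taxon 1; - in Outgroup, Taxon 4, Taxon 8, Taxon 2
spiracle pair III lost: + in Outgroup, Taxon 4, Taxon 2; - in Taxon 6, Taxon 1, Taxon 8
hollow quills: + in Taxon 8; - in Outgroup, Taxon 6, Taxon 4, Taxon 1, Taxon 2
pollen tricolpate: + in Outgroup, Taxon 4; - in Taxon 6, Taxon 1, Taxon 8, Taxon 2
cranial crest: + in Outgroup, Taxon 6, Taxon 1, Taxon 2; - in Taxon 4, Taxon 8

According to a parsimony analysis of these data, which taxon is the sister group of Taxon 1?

Taxon 6

Character polarity is set by the outgroup: the derived state is whichever differs from the outgroup's state, so for spiracle pair III lost, pollen tricolpate, cranial crest the derived state is '-', and for the remaining characters it is '+'.
enlarged canines: derived state '+' in Taxon 8 only — an autapomorphy, so it tells us nothing about relationships among taxa.
stipules present: derived state '+' in Taxon 1 and Taxon 6 only — synapomorphy for {Taxon 1, Taxon 6}.
spiracle pair III lost: derived state '-' in Taxon 1, Taxon 6, and Taxon 8 only — synapomorphy for {Taxon 1, Taxon 6, Taxon 8}.
hollow quills: derived state '+' in Taxon 8 only — an autapomorphy, so it tells us nothing about relationships among taxa.
pollen tricolpate (derived state '-') is shared by Taxon 1, Taxon 2, Taxon 6, and Taxon 8 — a synapomorphy uniting that clade.
cranial crest groups Taxon 4 and Taxon 8, which is incompatible with the clades supported by the remaining characters; treating it as convergent (homoplasy) costs fewer steps than any alternative tree.
Most parsimonious ingroup topology: ((((Taxon 6,Taxon 1),Taxon 8),Taxon 2),Taxon 4).
Taxon 1 and Taxon 6 form a cherry on this tree, so they are sister taxa.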